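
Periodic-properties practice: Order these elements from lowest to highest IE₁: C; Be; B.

Be is in period 2, group 2; B is in period 2, group 13; C is in period 2, group 14.
Across a period the outer electron is held more tightly (higher IE₁); down a group it sits in a higher shell, more shielded, and comes off more easily.
All lie in period 2; the across-period trend (first ionization energy increases left to right) applies, with the exception below.
Note the exception: Be has a higher first ionization energy than B, contrary to the simple trend — removing B's lone 2p electron is easier than breaking Be's filled 2s².
For reference (kJ/mol): Be 900, B 801, C 1086.
So from lowest to highest: B < Be < C.

B < Be < C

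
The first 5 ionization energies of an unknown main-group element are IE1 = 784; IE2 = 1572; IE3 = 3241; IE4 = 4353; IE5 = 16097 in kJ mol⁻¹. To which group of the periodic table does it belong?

Group 14

Look for the largest jump between consecutive ionization energies: IE5/IE4 ≈ 3.7, far larger than any earlier ratio.
That jump marks the point where a core electron is being removed. So the atom has 4 valence electrons.
A main-group element with 4 valence electrons is in group 14.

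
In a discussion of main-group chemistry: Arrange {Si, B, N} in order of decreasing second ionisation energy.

N > B > Si

After 1 electron has been removed, what remains? Si⁺ still has 3 valence electrons; B⁺ still has 2 valence electrons; N⁺ still has 4 valence electrons.
All are still removing valence electrons, so compare the +1 ions as you would atoms: IE_2 generally rises across a period (higher Z_eff) and falls down a group (larger shell), subject to the usual subshell exceptions.
Valence configurations: Si⁺ [Ne]3s²3p¹, B⁺ [He]2s², N⁺ [He]2s²2p².
Approximate IE_2 values (kJ/mol): Si 1577, B 2427, N 2856.
Putting it together, IE_2: Si < B < N.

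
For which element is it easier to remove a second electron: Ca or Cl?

Consider each +1 ion: Ca⁺ still has 1 valence electron; Cl⁺ still has 6 valence electrons.
All are still removing valence electrons, so compare the +1 ions as you would atoms: IE_2 generally rises across a period (higher Z_eff) and falls down a group (larger shell), subject to the usual subshell exceptions.
Valence configurations: Ca⁺ [Ar]4s¹, Cl⁺ [Ne]3s²3p⁴.
The numbers (kJ/mol): Ca 1145, Cl 2298.
Overall IE_2 order: Ca < Cl.

Ca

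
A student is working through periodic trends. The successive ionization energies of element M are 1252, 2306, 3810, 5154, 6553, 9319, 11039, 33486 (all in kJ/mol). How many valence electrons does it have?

Look for the largest jump between consecutive ionization energies: IE8/IE7 ≈ 3.0, far larger than any earlier ratio.
That jump marks the point where a core electron is being removed. So the atom has 7 valence electrons.

7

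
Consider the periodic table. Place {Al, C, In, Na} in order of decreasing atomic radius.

C is in period 2, group 14; Na is in period 3, group 1; Al is in period 3, group 13; In is in period 5, group 13.
Atomic radius shrinks across a period as nuclear charge pulls the same shell inward, and grows down a group as new shells are added.
These span different periods and groups, so the two trends combine.
Al > C: both effects reinforce here, so Al is clearly the larger of the two.
In > Al: In sits below Al in group 13, so the down-group effect alone puts In larger.
Na > In: period and group pull opposite ways; the across-period shift dominates (155 vs 142 pm).
Approximate values (pm): C 75, Na 155, Al 126, In 142.
So from largest to smallest: Na > In > Al > C.

Na > In > Al > C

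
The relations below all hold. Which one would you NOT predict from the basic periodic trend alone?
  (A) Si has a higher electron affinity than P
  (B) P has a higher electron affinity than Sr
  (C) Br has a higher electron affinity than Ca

The general trend: electron affinity increases across a period and decreases down a group.
(A) Si (period 3, group 14) vs P (period 3, group 15): the stated order contradicts the simple trend.
(B) P (period 3, group 15) vs Sr (period 5, group 2): the stated order agrees with the simple trend.
(C) Br (period 4, group 17) vs Ca (period 4, group 2): the stated order agrees with the simple trend.
The exception is (A): adding an electron to P's half-filled 3p³ is unfavourable, so Si (3p²) has the more exothermic EA.

(A)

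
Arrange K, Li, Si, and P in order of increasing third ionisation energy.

The third ionization energy removes an electron from the +2 ion. For each element: K²⁺ is already 1 electron into the core; Li²⁺ is already 1 electron into the core; Si²⁺ still has 2 valence electrons; P²⁺ still has 3 valence electrons.
Breaking into a closed-shell core is much more expensive than removing a leftover valence electron — K and Li have the largest IE_3 here.
Valence configurations: Si²⁺ [Ne]3s², P²⁺ [Ne]3s²3p¹.
P²⁺ loses a lone 3p electron whereas Si²⁺ must break into a filled 3s² pair, so IE_3(Si) > IE_3(P) even though P has the higher nuclear charge.
Tabulated IE_3 (kJ/mol): K 4420, Li 11815, Si 3232, P 2914.
Hence IE_3: P < Si < K < Li.

P, Si, K, Li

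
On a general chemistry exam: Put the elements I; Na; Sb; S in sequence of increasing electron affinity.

Na is in period 3, group 1; S is in period 3, group 16; Sb is in period 5, group 15; I is in period 5, group 17.
Atoms with high Z_eff and room in the valence shell (especially the halogens) have the most exothermic electron affinities.
Neither a single period nor a single group — weigh both effects.
Sb > Na: the two effects oppose for this pair; the across-period effect wins (103 vs 53 kJ/mol).
S > Sb: both effects reinforce here, so S is clearly the higher of the two.
I > S: the two effects oppose for this pair; the across-period effect wins (295 vs 200 kJ/mol).
Tabulated electron affinity (kJ/mol): Na 53, S 200, Sb 103, I 295.
So from lowest to highest: Na < Sb < S < I.

Na, Sb, S, I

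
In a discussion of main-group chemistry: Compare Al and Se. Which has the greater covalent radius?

Al is in period 3, group 13; Se is in period 4, group 16.
Across a period the added protons contract the valence shell; down a group each new principal shell makes the atom larger.
Neither a single period nor a single group — weigh both effects.
Al > Se: the two effects oppose for this pair; the across-period effect wins (126 vs 116 pm).
For reference (pm): Al 126, Se 116.
So Al has the greater covalent radius (Al > Se).

Al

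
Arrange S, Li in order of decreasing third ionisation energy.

The third ionization energy removes an electron from the +2 ion. For each element: S²⁺ still has 4 valence electrons; Li²⁺ is already 1 electron into the core.
Pulling an electron out of a noble-gas core costs far more than removing a remaining valence electron, so Li sits at the high end of IE_3.
Approximate IE_3 values (kJ/mol): S 3357, Li 11815.
Hence IE_3: S < Li.

Li > S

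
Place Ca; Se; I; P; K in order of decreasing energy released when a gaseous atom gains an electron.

P is in period 3, group 15; K is in period 4, group 1; Ca is in period 4, group 2; Se is in period 4, group 16; I is in period 5, group 17.
Adding an electron releases more energy for atoms nearer the top right (short of the noble gases).
Neither a single period nor a single group — weigh both effects.
K > Ca: this pair runs against the simple trend — see the exception note.
P > K: relative to K, both the across-period and down-group shifts push P's electron affinity up.
Se > P: period and group pull opposite ways; the across-period shift dominates (195 vs 72 kJ/mol).
I > Se: the two effects oppose for this pair; the across-period effect wins (295 vs 195 kJ/mol).
Note the exception: K has a higher electron affinity than Ca, contrary to the simple trend — adding an electron to Ca (ns²) has to open a new, higher-energy np subshell, which is unfavourable.
Approximate values (kJ/mol): P 72, K 48, Ca 2, Se 195, I 295.
So from highest to lowest: I > Se > P > K > Ca.

I, Se, P, K, Ca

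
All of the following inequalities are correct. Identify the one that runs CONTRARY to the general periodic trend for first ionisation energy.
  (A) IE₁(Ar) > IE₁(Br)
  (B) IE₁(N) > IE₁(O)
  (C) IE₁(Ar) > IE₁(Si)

(B)

The general trend: first ionisation energy increases across a period and decreases down a group.
(A) Ar (period 3, group 18) vs Br (period 4, group 17): the stated order agrees with the simple trend.
(B) N (period 2, group 15) vs O (period 2, group 16): the stated order contradicts the simple trend.
(C) Ar (period 3, group 18) vs Si (period 3, group 14): the stated order agrees with the simple trend.
The exception is (B): pairing an electron in O's 2p⁴ costs repulsion energy, so O ionizes more easily than half-filled N (2p³).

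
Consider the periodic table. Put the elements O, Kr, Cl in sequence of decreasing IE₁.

Kr, O, Cl

O is in period 2, group 16; Cl is in period 3, group 17; Kr is in period 4, group 18.
IE₁ increases left→right with effective nuclear charge and decreases top→bottom as the valence shell moves farther out.
A diagonal step moves right (one effect) and down (the opposite effect) at once.
O > Cl: the two effects oppose for this pair; the down-group effect wins (1314 vs 1251 kJ/mol).
Kr > O: period and group pull opposite ways; the across-period shift dominates (1351 vs 1314 kJ/mol).
Tabulated first ionization energy (kJ/mol): O 1314, Cl 1251, Kr 1351.
So from highest to lowest: Kr > O > Cl.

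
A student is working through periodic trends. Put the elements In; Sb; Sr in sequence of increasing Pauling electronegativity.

Sr, In, Sb

Sr is in period 5, group 2; In is in period 5, group 13; Sb is in period 5, group 15.
Smaller atoms with higher effective nuclear charge are more electronegative.
All lie in period 5, so electronegativity increases left to right.
So from lowest to highest: Sr < In < Sb.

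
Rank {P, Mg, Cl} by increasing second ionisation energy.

Mg, P, Cl

After 1 electron has been removed, what remains? P⁺ still has 4 valence electrons; Mg⁺ still has 1 valence electron; Cl⁺ still has 6 valence electrons.
All are still removing valence electrons, so compare the +1 ions as you would atoms: IE_2 generally rises across a period (higher Z_eff) and falls down a group (larger shell), subject to the usual subshell exceptions.
Valence configurations: P⁺ [Ne]3s²3p², Mg⁺ [Ne]3s¹, Cl⁺ [Ne]3s²3p⁴.
Tabulated IE_2 (kJ/mol): P 1907, Mg 1451, Cl 2298.
Putting it together, IE_2: Mg < P < Cl.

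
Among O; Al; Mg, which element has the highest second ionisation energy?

O

Consider each +1 ion: O⁺ still has 5 valence electrons; Al⁺ still has 2 valence electrons; Mg⁺ still has 1 valence electron.
All are still removing valence electrons, so compare the +1 ions as you would atoms: IE_2 generally rises across a period (higher Z_eff) and falls down a group (larger shell), subject to the usual subshell exceptions.
Valence configurations: O⁺ [He]2s²2p³, Al⁺ [Ne]3s², Mg⁺ [Ne]3s¹.
The numbers (kJ/mol): O 3388, Al 1817, Mg 1451.
Overall IE_2 order: Mg < Al < O.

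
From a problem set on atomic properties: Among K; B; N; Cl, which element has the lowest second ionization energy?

IE_2 is the cost of taking one more electron from the +1 cation: K⁺ is the bare [Ar] core; B⁺ still has 2 valence electrons; N⁺ still has 4 valence electrons; Cl⁺ still has 6 valence electrons.
Breaking into a closed-shell core is much more expensive than removing a leftover valence electron — K has the largest IE_2 here.
Valence configurations: B⁺ [He]2s², N⁺ [He]2s²2p², Cl⁺ [Ne]3s²3p⁴.
The numbers (kJ/mol): K 3052, B 2427, N 2856, Cl 2298.
Overall IE_2 order: Cl < B < N < K.

Cl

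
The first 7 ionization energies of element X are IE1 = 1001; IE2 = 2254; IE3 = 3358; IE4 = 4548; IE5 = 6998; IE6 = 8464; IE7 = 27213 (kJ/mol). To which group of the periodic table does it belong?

Look for the largest jump between consecutive ionization energies: IE7/IE6 ≈ 3.2, far larger than any earlier ratio.
That jump marks the point where a core electron is being removed. So the atom has 6 valence electrons.
A main-group element with 6 valence electrons is in group 16.

Group 16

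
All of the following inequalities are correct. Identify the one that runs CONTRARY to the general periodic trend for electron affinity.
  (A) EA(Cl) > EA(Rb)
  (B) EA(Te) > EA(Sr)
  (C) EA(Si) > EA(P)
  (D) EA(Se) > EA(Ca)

(C)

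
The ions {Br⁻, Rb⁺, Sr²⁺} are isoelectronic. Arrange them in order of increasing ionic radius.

All of these have 36 electrons, so size is governed by nuclear charge alone: the more protons, the stronger the pull on the same electron cloud, and the smaller the ion.
Nuclear charges: Sr²⁺ (Z=38), Rb⁺ (Z=37), Br⁻ (Z=35).
Smallest to largest: Sr²⁺ < Rb⁺ < Br⁻.

Sr²⁺ < Rb⁺ < Br⁻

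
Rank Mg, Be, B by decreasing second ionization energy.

B > Be > Mg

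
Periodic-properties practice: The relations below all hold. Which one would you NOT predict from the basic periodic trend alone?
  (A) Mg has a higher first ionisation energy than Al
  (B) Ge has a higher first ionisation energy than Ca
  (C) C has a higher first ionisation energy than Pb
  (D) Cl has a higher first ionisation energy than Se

(A)

The general trend: first ionisation energy increases across a period and decreases down a group.
(A) Mg (period 3, group 2) vs Al (period 3, group 13): the stated order contradicts the simple trend.
(B) Ge (period 4, group 14) vs Ca (period 4, group 2): the stated order agrees with the simple trend.
(C) C (period 2, group 14) vs Pb (period 6, group 14): the stated order agrees with the simple trend.
(D) Cl (period 3, group 17) vs Se (period 4, group 16): the stated order agrees with the simple trend.
The exception is (A): Al's single 3p electron is easier to remove than one from Mg's filled 3s².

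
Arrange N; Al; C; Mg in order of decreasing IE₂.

N, C, Al, Mg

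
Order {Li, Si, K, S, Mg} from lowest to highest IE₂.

The second ionization energy removes an electron from the +1 ion. For each element: Li⁺ is the bare [He] core; Si⁺ still has 3 valence electrons; K⁺ is the bare [Ar] core; S⁺ still has 5 valence electrons; Mg⁺ still has 1 valence electron.
Core electrons are held far more tightly than valence electrons, so K and Li top the IE_2 order.
Valence configurations: Si⁺ [Ne]3s²3p¹, S⁺ [Ne]3s²3p³, Mg⁺ [Ne]3s¹.
Tabulated IE_2 (kJ/mol): Li 7298, Si 1577, K 3052, S 2252, Mg 1451.
Putting it together, IE_2: Mg < Si < S < K < Li.

Mg, Si, S, K, Li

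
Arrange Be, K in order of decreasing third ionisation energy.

Be > K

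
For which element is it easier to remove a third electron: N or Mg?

N

After 2 electrons have been removed, what remains? N²⁺ still has 3 valence electrons; Mg²⁺ is the bare [Ne] core.
Breaking into a closed-shell core is much more expensive than removing a leftover valence electron — Mg has the largest IE_3 here.
The numbers (kJ/mol): N 4578, Mg 7733.
Overall IE_3 order: N < Mg.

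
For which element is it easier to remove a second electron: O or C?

C

Consider each +1 ion: O⁺ still has 5 valence electrons; C⁺ still has 3 valence electrons.
All are still removing valence electrons, so compare the +1 ions as you would atoms: IE_2 generally rises across a period (higher Z_eff) and falls down a group (larger shell), subject to the usual subshell exceptions.
Valence configurations: O⁺ [He]2s²2p³, C⁺ [He]2s²2p¹.
Approximate IE_2 values (kJ/mol): O 3388, C 2353.
Putting it together, IE_2: C < O.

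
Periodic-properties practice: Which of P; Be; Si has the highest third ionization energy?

After 2 electrons have been removed, what remains? P²⁺ still has 3 valence electrons; Be²⁺ is the bare [He] core; Si²⁺ still has 2 valence electrons.
Core electrons are held far more tightly than valence electrons, so Be tops the IE_3 order.
Valence configurations: P²⁺ [Ne]3s²3p¹, Si²⁺ [Ne]3s².
P²⁺ loses a lone 3p electron whereas Si²⁺ must break into a filled 3s² pair, so IE_3(Si) > IE_3(P) even though P has the higher nuclear charge.
The numbers (kJ/mol): P 2914, Be 14849, Si 3232.
Overall IE_3 order: P < Si < Be.

Be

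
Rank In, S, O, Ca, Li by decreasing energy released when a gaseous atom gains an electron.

EA tends to increase across a period and decrease down a group, though the pattern is less regular than for IE or radius.
Here both period and group differ, so the two effects have to be weighed against each other.
In > Ca: the two effects oppose for this pair; the across-period effect wins (29 vs 2 kJ/mol).
Li > In: the two effects oppose for this pair; the down-group effect wins (60 vs 29 kJ/mol).
O > Li: both are in period 2; the period trend gives O the larger value.
S > O: this pair runs against the simple trend — see the exception note.
Note the exception: S has a higher electron affinity than O, contrary to the simple trend — the compact 2p subshell of O repels the added electron more than S's larger 3p does.
Tabulated electron affinity (kJ/mol): Li 60, O 141, S 200, Ca 2, In 29.
So from highest to lowest: S > O > Li > In > Ca.

S > O > Li > In > Ca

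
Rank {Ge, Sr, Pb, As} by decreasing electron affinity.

Ge > As > Pb > Sr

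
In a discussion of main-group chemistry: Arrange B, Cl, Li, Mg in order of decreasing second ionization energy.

Li > B > Cl > Mg

After 1 electron has been removed, what remains? B⁺ still has 2 valence electrons; Cl⁺ still has 6 valence electrons; Li⁺ is the bare [He] core; Mg⁺ still has 1 valence electron.
Breaking into a closed-shell core is much more expensive than removing a leftover valence electron — Li has the largest IE_2 here.
Valence configurations: B⁺ [He]2s², Cl⁺ [Ne]3s²3p⁴, Mg⁺ [Ne]3s¹.
Approximate IE_2 values (kJ/mol): B 2427, Cl 2298, Li 7298, Mg 1451.
Hence IE_2: Mg < Cl < B < Li.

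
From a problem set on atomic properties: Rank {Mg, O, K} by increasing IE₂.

After 1 electron has been removed, what remains? Mg⁺ still has 1 valence electron; O⁺ still has 5 valence electrons; K⁺ is the bare [Ar] core.
Usually core removal costs more than valence removal, but here the competition is close: a tightly held n=2 valence electron can cost more to remove than an n=3 core electron, so the actual values have to decide it.
Valence configurations: Mg⁺ [Ne]3s¹, O⁺ [He]2s²2p³.
The numbers (kJ/mol): Mg 1451, O 3388, K 3052.
Hence IE_2: Mg < K < O.

Mg < K < O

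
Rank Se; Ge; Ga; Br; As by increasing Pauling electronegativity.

Ga, Ge, As, Se, Br

Ga is in period 4, group 13; Ge is in period 4, group 14; As is in period 4, group 15; Se is in period 4, group 16; Br is in period 4, group 17.
Smaller atoms with higher effective nuclear charge are more electronegative.
All lie in period 4, so electronegativity increases left to right.
So from lowest to highest: Ga < Ge < As < Se < Br.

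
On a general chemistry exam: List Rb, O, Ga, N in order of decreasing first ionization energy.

N > O > Ga > Rb

IE₁ increases left→right with effective nuclear charge and decreases top→bottom as the valence shell moves farther out.
Here both period and group differ, so the two effects have to be weighed against each other.
Ga > Rb: relative to Rb, both the across-period and down-group shifts push Ga's first ionization energy up.
O > Ga: both effects reinforce here, so O is clearly the higher of the two.
N > O: this pair runs against the simple trend — see the exception note.
Note the exception: N has a higher first ionization energy than O, contrary to the simple trend — pairing an electron in O's 2p⁴ costs repulsion energy, so O ionizes more easily than half-filled N (2p³).
Tabulated first ionization energy (kJ/mol): N 1402, O 1314, Ga 579, Rb 403.
So from highest to lowest: N > O > Ga > Rb.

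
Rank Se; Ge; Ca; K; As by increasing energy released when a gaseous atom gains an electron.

Ca < K < As < Ge < Se

Adding an electron releases more energy for atoms nearer the top right (short of the noble gases).
All lie in period 4; the across-period trend (electron affinity increases left to right) applies, with the exception below.
Note the exception: K has a higher electron affinity than Ca, contrary to the simple trend — adding an electron to Ca (ns²) has to open a new, higher-energy np subshell, which is unfavourable.
Note the exception: Ge has a higher electron affinity than As, contrary to the simple trend — adding an electron to As's half-filled 4p³ is unfavourable, so Ge (4p²) has the more exothermic EA.
Tabulated electron affinity (kJ/mol): K 48, Ca 2, Ge 119, As 78, Se 195.
So from lowest to highest: Ca < K < As < Ge < Se.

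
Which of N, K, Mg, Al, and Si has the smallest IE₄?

Si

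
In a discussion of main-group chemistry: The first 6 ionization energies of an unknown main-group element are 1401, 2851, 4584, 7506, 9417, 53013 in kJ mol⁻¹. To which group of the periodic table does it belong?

Group 15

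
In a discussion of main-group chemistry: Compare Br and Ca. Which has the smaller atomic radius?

Ca is in period 4, group 2; Br is in period 4, group 17.
Radius decreases left→right (rising Z_eff, same n) and increases top→bottom (higher n).
All lie in period 4, so atomic radius increases right to left.
So Br has the smaller atomic radius (Br < Ca).

Br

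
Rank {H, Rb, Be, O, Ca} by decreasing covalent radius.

Rb > Ca > Be > O > H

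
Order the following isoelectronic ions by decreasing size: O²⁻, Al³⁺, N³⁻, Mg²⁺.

All of these have 10 electrons, so size is governed by nuclear charge alone: the more protons, the stronger the pull on the same electron cloud, and the smaller the ion.
Nuclear charges: Al³⁺ (Z=13), Mg²⁺ (Z=12), O²⁻ (Z=8), N³⁻ (Z=7).
Largest to smallest: N³⁻ > O²⁻ > Mg²⁺ > Al³⁺.

N³⁻, O²⁻, Mg²⁺, Al³⁺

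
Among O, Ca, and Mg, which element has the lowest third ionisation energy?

After 2 electrons have been removed, what remains? O²⁺ still has 4 valence electrons; Ca²⁺ is the bare [Ar] core; Mg²⁺ is the bare [Ne] core.
Usually core removal costs more than valence removal, but here the competition is close: a tightly held n=2 valence electron can cost more to remove than an n=3 core electron, so the actual values have to decide it.
The numbers (kJ/mol): O 5300, Ca 4912, Mg 7733.
Putting it together, IE_3: Ca < O < Mg.

Ca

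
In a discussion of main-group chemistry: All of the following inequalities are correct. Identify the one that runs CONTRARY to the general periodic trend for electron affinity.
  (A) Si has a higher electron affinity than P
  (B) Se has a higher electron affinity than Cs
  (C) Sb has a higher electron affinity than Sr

(A)

The general trend: electron affinity increases across a period and decreases down a group.
(A) Si (period 3, group 14) vs P (period 3, group 15): the stated order contradicts the simple trend.
(B) Se (period 4, group 16) vs Cs (period 6, group 1): the stated order agrees with the simple trend.
(C) Sb (period 5, group 15) vs Sr (period 5, group 2): the stated order agrees with the simple trend.
The exception is (A): adding an electron to P's half-filled 3p³ is unfavourable, so Si (3p²) has the more exothermic EA.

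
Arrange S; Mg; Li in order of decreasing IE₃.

Li > Mg > S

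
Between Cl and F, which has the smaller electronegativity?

F is in period 2, group 17; Cl is in period 3, group 17.
Smaller atoms with higher effective nuclear charge are more electronegative.
All are in group 17, so electronegativity increases up the group.
So Cl has the smaller electronegativity (Cl < F).

Cl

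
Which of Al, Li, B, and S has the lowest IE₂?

Al

The second ionization energy removes an electron from the +1 ion. For each element: Al⁺ still has 2 valence electrons; Li⁺ is the bare [He] core; B⁺ still has 2 valence electrons; S⁺ still has 5 valence electrons.
Core electrons are held far more tightly than valence electrons, so Li tops the IE_2 order.
Valence configurations: Al⁺ [Ne]3s², B⁺ [He]2s², S⁺ [Ne]3s²3p³.
Approximate IE_2 values (kJ/mol): Al 1817, Li 7298, B 2427, S 2252.
Putting it together, IE_2: Al < S < B < Li.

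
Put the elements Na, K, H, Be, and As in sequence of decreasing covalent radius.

H is in period 1, group 1; Be is in period 2, group 2; Na is in period 3, group 1; K is in period 4, group 1; As is in period 4, group 15.
Atomic radius shrinks across a period as nuclear charge pulls the same shell inward, and grows down a group as new shells are added.
These span different periods and groups, so the two trends combine.
Be > H: period and group pull opposite ways; the down-group shift dominates (102 vs 32 pm).
As > Be: the two effects oppose for this pair; the down-group effect wins (121 vs 102 pm).
Na > As: period and group pull opposite ways; the across-period shift dominates (155 vs 121 pm).
K > Na: K sits below Na in group 1, so the down-group effect alone puts K larger.
For reference (pm): H 32, Be 102, Na 155, K 196, As 121.
So from largest to smallest: K > Na > As > Be > H.

K, Na, As, Be, H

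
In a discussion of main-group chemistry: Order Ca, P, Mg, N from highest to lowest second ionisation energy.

N, P, Mg, Ca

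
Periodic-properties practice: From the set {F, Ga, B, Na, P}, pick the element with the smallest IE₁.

Na

First ionization energy rises across a period (greater Z_eff holds electrons more tightly) and falls down a group (valence electrons are farther from the nucleus).
These span different periods and groups, so the two trends combine.
Ga > Na: the two effects oppose for this pair; the across-period effect wins (579 vs 496 kJ/mol).
B > Ga: they share group 13; the group trend gives B the larger value.
P > B: the two effects oppose for this pair; the across-period effect wins (1012 vs 801 kJ/mol).
F > P: both effects reinforce here, so F is clearly the higher of the two.
Approximate values (kJ/mol): B 801, F 1681, Na 496, P 1012, Ga 579.
The smallest IE₁ among these belongs to Na.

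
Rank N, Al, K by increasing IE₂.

Al < N < K

IE_2 is the cost of taking one more electron from the +1 cation: N⁺ still has 4 valence electrons; Al⁺ still has 2 valence electrons; K⁺ is the bare [Ar] core.
Core electrons are held far more tightly than valence electrons, so K tops the IE_2 order.
Valence configurations: N⁺ [He]2s²2p², Al⁺ [Ne]3s².
Tabulated IE_2 (kJ/mol): N 2856, Al 1817, K 3052.
So the second ionization energies run Al < N < K.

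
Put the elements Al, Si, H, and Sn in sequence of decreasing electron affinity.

Si > Sn > H > Al

H is in period 1, group 1; Al is in period 3, group 13; Si is in period 3, group 14; Sn is in period 5, group 14.
Electron affinity generally becomes more exothermic across a period toward the halogens and less exothermic down a group.
Neither a single period nor a single group — weigh both effects.
H > Al: period and group pull opposite ways; the down-group shift dominates (73 vs 42 kJ/mol).
Sn > H: period and group pull opposite ways; the across-period shift dominates (107 vs 73 kJ/mol).
Si > Sn: they share group 14; the group trend gives Si the larger value.
Tabulated electron affinity (kJ/mol): H 73, Al 42, Si 134, Sn 107.
So from highest to lowest: Si > Sn > H > Al.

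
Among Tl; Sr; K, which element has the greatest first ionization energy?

Tl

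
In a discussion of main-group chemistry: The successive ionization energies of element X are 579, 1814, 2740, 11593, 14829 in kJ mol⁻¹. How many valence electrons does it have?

Look for the largest jump between consecutive ionization energies: IE4/IE3 ≈ 4.2, far larger than any earlier ratio.
That jump marks the point where a core electron is being removed. So the atom has 3 valence electrons.

3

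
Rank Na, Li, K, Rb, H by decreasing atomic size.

H is in period 1, group 1; Li is in period 2, group 1; Na is in period 3, group 1; K is in period 4, group 1; Rb is in period 5, group 1.
Across a period the added protons contract the valence shell; down a group each new principal shell makes the atom larger.
All are in group 1, so atomic radius increases down the group.
So from largest to smallest: Rb > K > Na > Li > H.

Rb > K > Na > Li > H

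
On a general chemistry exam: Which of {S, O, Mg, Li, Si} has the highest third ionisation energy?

Li

Consider each +2 ion: S²⁺ still has 4 valence electrons; O²⁺ still has 4 valence electrons; Mg²⁺ is the bare [Ne] core; Li²⁺ is already 1 electron into the core; Si²⁺ still has 2 valence electrons.
Breaking into a closed-shell core is much more expensive than removing a leftover valence electron — Mg and Li have the largest IE_3 here.
Valence configurations: S²⁺ [Ne]3s²3p², O²⁺ [He]2s²2p², Si²⁺ [Ne]3s².
Tabulated IE_3 (kJ/mol): S 3357, O 5300, Mg 7733, Li 11815, Si 3232.
So the third ionization energies run Si < S < O < Mg < Li.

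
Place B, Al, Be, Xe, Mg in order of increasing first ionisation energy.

Al < Mg < B < Be < Xe

Be is in period 2, group 2; B is in period 2, group 13; Mg is in period 3, group 2; Al is in period 3, group 13; Xe is in period 5, group 18.
IE₁ increases left→right with effective nuclear charge and decreases top→bottom as the valence shell moves farther out.
Here both period and group differ, so the two effects have to be weighed against each other.
Mg > Al: this pair runs against the simple trend — see the exception note.
B > Mg: relative to Mg, both the across-period and down-group shifts push B's first ionization energy up.
Be > B: this pair runs against the simple trend — see the exception note.
Xe > Be: the two effects oppose for this pair; the across-period effect wins (1170 vs 900 kJ/mol).
Note the exception: Mg has a higher first ionization energy than Al, contrary to the simple trend — Al's single 3p electron is easier to remove than one from Mg's filled 3s².
Note the exception: Be has a higher first ionization energy than B, contrary to the simple trend — removing B's lone 2p electron is easier than breaking Be's filled 2s².
For reference (kJ/mol): Be 900, B 801, Mg 738, Al 578, Xe 1170.
So from lowest to highest: Al < Mg < B < Be < Xe.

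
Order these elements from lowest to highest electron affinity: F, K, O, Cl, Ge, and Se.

K < Ge < O < Se < F < Cl

O is in period 2, group 16; F is in period 2, group 17; Cl is in period 3, group 17; K is in period 4, group 1; Ge is in period 4, group 14; Se is in period 4, group 16.
Adding an electron releases more energy for atoms nearer the top right (short of the noble gases).
Neither a single period nor a single group — weigh both effects.
Ge > K: both are in period 4; the period trend gives Ge the larger value.
O > Ge: relative to Ge, both the across-period and down-group shifts push O's electron affinity up.
Se > O: this pair runs against the simple trend — see the exception note.
F > Se: relative to Se, both the across-period and down-group shifts push F's electron affinity up.
Cl > F: this pair runs against the simple trend — see the exception note.
Note the exception: Se has a higher electron affinity than O, contrary to the simple trend — O's compact 2p subshell gives strong electron–electron repulsion on the added electron.
Note the exception: Cl has a higher electron affinity than F, contrary to the simple trend — F's small 2p subshell makes the incoming electron feel strong e⁻–e⁻ repulsion, so Cl actually releases more energy on gaining an electron.
Approximate values (kJ/mol): O 141, F 328, Cl 349, K 48, Ge 119, Se 195.
So from lowest to highest: K < Ge < O < Se < F < Cl.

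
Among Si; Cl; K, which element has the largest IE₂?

K

The second ionization energy removes an electron from the +1 ion. For each element: Si⁺ still has 3 valence electrons; Cl⁺ still has 6 valence electrons; K⁺ is the bare [Ar] core.
Pulling an electron out of a noble-gas core costs far more than removing a remaining valence electron, so K sits at the high end of IE_2.
Valence configurations: Si⁺ [Ne]3s²3p¹, Cl⁺ [Ne]3s²3p⁴.
The numbers (kJ/mol): Si 1577, Cl 2298, K 3052.
Hence IE_2: Si < Cl < K.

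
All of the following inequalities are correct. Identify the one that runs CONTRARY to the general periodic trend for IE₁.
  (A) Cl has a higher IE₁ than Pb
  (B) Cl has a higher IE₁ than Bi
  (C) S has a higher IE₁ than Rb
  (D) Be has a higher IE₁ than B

(D)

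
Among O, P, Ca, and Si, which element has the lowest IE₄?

The fourth ionization energy removes an electron from the +3 ion. For each element: O³⁺ still has 3 valence electrons; P³⁺ still has 2 valence electrons; Ca³⁺ is already 1 electron into the core; Si³⁺ still has 1 valence electron.
Usually core removal costs more than valence removal, but here the competition is close: a tightly held n=2 valence electron can cost more to remove than an n=3 core electron, so the actual values have to decide it.
Valence configurations: O³⁺ [He]2s²2p¹, P³⁺ [Ne]3s², Si³⁺ [Ne]3s¹.
Tabulated IE_4 (kJ/mol): O 7469, P 4964, Ca 6491, Si 4356.
Hence IE_4: Si < P < Ca < O.

Si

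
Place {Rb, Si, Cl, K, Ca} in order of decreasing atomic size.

Rb > K > Ca > Si > Cl

Si is in period 3, group 14; Cl is in period 3, group 17; K is in period 4, group 1; Ca is in period 4, group 2; Rb is in period 5, group 1.
Radius decreases left→right (rising Z_eff, same n) and increases top→bottom (higher n).
Neither a single period nor a single group — weigh both effects.
Si > Cl: both are in period 3; the period trend gives Si the larger value.
Ca > Si: both effects reinforce here, so Ca is clearly the larger of the two.
K > Ca: both are in period 4; the period trend gives K the larger value.
Rb > K: they share group 1; the group trend gives Rb the larger value.
Tabulated atomic radius (pm): Si 116, Cl 99, K 196, Ca 171, Rb 210.
So from largest to smallest: Rb > K > Ca > Si > Cl.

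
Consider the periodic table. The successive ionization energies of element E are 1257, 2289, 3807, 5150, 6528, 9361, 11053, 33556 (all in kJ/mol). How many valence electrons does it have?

Look for the largest jump between consecutive ionization energies: IE8/IE7 ≈ 3.0, far larger than any earlier ratio.
That jump marks the point where a core electron is being removed. So the atom has 7 valence electrons.

7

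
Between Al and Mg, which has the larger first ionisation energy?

Mg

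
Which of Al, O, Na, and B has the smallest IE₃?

Al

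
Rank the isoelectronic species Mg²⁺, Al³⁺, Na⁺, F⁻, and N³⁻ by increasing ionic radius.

All of these have 10 electrons, so size is governed by nuclear charge alone: the more protons, the stronger the pull on the same electron cloud, and the smaller the ion.
Nuclear charges: Al³⁺ (Z=13), Mg²⁺ (Z=12), Na⁺ (Z=11), F⁻ (Z=9), N³⁻ (Z=7).
Smallest to largest: Al³⁺ < Mg²⁺ < Na⁺ < F⁻ < N³⁻.

Al³⁺, Mg²⁺, Na⁺, F⁻, N³⁻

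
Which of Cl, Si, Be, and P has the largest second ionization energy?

Cl

The second ionization energy removes an electron from the +1 ion. For each element: Cl⁺ still has 6 valence electrons; Si⁺ still has 3 valence electrons; Be⁺ still has 1 valence electron; P⁺ still has 4 valence electrons.
All are still removing valence electrons, so compare the +1 ions as you would atoms: IE_2 generally rises across a period (higher Z_eff) and falls down a group (larger shell), subject to the usual subshell exceptions.
Valence configurations: Cl⁺ [Ne]3s²3p⁴, Si⁺ [Ne]3s²3p¹, Be⁺ [He]2s¹, P⁺ [Ne]3s²3p².
Approximate IE_2 values (kJ/mol): Cl 2298, Si 1577, Be 1757, P 1907.
So the second ionization energies run Si < Be < P < Cl.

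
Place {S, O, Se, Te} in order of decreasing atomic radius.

Te > Se > S > O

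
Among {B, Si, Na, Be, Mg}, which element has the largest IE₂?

After 1 electron has been removed, what remains? B⁺ still has 2 valence electrons; Si⁺ still has 3 valence electrons; Na⁺ is the bare [Ne] core; Be⁺ still has 1 valence electron; Mg⁺ still has 1 valence electron.
Pulling an electron out of a noble-gas core costs far more than removing a remaining valence electron, so Na sits at the high end of IE_2.
Valence configurations: B⁺ [He]2s², Si⁺ [Ne]3s²3p¹, Be⁺ [He]2s¹, Mg⁺ [Ne]3s¹.
Tabulated IE_2 (kJ/mol): B 2427, Si 1577, Na 4562, Be 1757, Mg 1451.
So the second ionization energies run Mg < Si < Be < B < Na.

Na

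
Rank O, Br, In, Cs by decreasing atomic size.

Cs, In, Br, O

O is in period 2, group 16; Br is in period 4, group 17; In is in period 5, group 13; Cs is in period 6, group 1.
Radius decreases left→right (rising Z_eff, same n) and increases top→bottom (higher n).
Here both period and group differ, so the two effects have to be weighed against each other.
Br > O: the two effects oppose for this pair; the down-group effect wins (114 vs 63 pm).
In > Br: relative to Br, both the across-period and down-group shifts push In's atomic radius up.
Cs > In: relative to In, both the across-period and down-group shifts push Cs's atomic radius up.
Approximate values (pm): O 63, Br 114, In 142, Cs 232.
So from largest to smallest: Cs > In > Br > O.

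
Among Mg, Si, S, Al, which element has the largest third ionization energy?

IE_3 is the cost of taking one more electron from the +2 cation: Mg²⁺ is the bare [Ne] core; Si²⁺ still has 2 valence electrons; S²⁺ still has 4 valence electrons; Al²⁺ still has 1 valence electron.
Pulling an electron out of a noble-gas core costs far more than removing a remaining valence electron, so Mg sits at the high end of IE_3.
Valence configurations: Si²⁺ [Ne]3s², S²⁺ [Ne]3s²3p², Al²⁺ [Ne]3s¹.
The numbers (kJ/mol): Mg 7733, Si 3232, S 3357, Al 2745.
Putting it together, IE_3: Al < Si < S < Mg.

Mg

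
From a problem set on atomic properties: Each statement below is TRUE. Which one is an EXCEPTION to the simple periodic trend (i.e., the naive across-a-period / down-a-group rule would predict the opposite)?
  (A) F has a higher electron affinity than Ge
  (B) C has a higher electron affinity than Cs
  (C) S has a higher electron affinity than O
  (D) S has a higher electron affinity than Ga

(C)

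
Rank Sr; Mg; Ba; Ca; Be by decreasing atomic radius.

Be is in period 2, group 2; Mg is in period 3, group 2; Ca is in period 4, group 2; Sr is in period 5, group 2; Ba is in period 6, group 2.
Radius decreases left→right (rising Z_eff, same n) and increases top→bottom (higher n).
All are in group 2, so atomic radius increases down the group.
So from largest to smallest: Ba > Sr > Ca > Mg > Be.

Ba > Sr > Ca > Mg > Be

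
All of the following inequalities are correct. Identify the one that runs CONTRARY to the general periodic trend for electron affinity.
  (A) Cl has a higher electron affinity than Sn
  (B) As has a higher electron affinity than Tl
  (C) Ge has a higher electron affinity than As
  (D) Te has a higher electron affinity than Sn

(C)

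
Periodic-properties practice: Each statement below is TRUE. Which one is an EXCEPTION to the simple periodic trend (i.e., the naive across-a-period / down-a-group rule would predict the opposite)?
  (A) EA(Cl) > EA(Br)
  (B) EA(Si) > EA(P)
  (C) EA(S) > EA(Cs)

(B)

The general trend: electron affinity increases across a period and decreases down a group.
(A) Cl (period 3, group 17) vs Br (period 4, group 17): the stated order agrees with the simple trend.
(B) Si (period 3, group 14) vs P (period 3, group 15): the stated order contradicts the simple trend.
(C) S (period 3, group 16) vs Cs (period 6, group 1): the stated order agrees with the simple trend.
The exception is (B): adding an electron to P's half-filled 3p³ is unfavourable, so Si (3p²) has the more exothermic EA.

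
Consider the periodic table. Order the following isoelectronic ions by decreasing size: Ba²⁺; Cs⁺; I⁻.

I⁻ > Cs⁺ > Ba²⁺

All of these have 54 electrons, so size is governed by nuclear charge alone: the more protons, the stronger the pull on the same electron cloud, and the smaller the ion.
Nuclear charges: Ba²⁺ (Z=56), Cs⁺ (Z=55), I⁻ (Z=53).
Largest to smallest: I⁻ > Cs⁺ > Ba²⁺.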